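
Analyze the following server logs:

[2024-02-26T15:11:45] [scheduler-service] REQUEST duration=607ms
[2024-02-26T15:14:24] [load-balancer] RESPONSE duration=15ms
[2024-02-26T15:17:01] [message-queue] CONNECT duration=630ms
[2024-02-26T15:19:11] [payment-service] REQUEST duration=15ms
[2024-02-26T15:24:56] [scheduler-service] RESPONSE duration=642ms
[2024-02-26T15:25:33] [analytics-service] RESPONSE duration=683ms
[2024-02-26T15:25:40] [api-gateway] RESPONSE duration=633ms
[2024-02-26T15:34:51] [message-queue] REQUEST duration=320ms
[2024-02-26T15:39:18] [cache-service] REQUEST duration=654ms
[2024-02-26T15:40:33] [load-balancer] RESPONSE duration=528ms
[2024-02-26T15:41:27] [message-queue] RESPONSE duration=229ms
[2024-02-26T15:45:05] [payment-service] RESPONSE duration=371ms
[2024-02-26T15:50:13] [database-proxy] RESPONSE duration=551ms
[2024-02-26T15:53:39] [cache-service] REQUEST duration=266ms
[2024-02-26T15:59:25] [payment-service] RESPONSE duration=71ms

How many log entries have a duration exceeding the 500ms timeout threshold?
8

To count timeouts:

1. Threshold: 500ms
2. Extract duration from each log entry
3. Count entries where duration > 500
4. Timeout count: 8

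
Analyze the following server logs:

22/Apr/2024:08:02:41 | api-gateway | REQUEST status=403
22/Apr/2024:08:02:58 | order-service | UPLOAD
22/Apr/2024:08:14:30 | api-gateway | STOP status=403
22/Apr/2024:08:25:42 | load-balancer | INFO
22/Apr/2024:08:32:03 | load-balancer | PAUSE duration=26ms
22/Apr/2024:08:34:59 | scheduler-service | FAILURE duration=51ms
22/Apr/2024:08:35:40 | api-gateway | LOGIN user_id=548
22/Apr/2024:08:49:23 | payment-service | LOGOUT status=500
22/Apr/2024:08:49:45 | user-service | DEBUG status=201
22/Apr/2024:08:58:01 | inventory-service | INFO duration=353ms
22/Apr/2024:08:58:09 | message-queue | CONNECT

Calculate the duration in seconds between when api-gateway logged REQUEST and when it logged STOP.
709

To find the time between events:

1. Locate the first REQUEST event for api-gateway: 22/Apr/2024:08:02:41
2. Locate the first STOP event for api-gateway: 22/Apr/2024:08:14:30
3. Calculate the difference: 22/Apr/2024:08:14:30 - 22/Apr/2024:08:02:41 = 709 seconds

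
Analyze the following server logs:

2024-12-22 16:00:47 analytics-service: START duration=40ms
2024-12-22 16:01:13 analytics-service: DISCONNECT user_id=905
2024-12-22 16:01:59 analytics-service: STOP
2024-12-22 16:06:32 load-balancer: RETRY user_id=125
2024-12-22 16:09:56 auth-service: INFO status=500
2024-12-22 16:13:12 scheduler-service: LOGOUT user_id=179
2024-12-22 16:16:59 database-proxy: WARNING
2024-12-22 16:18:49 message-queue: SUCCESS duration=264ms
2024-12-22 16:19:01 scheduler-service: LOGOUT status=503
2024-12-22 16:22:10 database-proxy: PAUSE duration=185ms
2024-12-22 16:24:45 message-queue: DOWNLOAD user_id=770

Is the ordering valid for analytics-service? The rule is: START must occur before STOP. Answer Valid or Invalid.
Valid

To validate ordering:

1. Required order: START → STOP
2. Rule: START must occur before STOP
3. Check actual order of events for analytics-service
4. Result: Valid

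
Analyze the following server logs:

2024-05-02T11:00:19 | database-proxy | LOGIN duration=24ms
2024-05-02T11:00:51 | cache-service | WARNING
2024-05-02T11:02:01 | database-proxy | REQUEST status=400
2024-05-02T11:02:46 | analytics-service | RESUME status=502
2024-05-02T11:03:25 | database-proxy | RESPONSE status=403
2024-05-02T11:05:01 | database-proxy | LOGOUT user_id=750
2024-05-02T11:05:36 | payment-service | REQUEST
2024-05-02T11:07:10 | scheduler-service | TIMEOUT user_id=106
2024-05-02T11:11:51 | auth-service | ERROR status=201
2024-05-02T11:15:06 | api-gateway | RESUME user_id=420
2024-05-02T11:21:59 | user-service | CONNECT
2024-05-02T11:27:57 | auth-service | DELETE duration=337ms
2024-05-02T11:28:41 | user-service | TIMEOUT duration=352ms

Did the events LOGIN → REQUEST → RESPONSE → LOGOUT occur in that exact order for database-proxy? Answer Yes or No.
Yes

To verify sequence order:

1. Find all events in sequence LOGIN → REQUEST → RESPONSE → LOGOUT for database-proxy
2. Extract their timestamps
3. Check if timestamps are in ascending order
4. Result: Yes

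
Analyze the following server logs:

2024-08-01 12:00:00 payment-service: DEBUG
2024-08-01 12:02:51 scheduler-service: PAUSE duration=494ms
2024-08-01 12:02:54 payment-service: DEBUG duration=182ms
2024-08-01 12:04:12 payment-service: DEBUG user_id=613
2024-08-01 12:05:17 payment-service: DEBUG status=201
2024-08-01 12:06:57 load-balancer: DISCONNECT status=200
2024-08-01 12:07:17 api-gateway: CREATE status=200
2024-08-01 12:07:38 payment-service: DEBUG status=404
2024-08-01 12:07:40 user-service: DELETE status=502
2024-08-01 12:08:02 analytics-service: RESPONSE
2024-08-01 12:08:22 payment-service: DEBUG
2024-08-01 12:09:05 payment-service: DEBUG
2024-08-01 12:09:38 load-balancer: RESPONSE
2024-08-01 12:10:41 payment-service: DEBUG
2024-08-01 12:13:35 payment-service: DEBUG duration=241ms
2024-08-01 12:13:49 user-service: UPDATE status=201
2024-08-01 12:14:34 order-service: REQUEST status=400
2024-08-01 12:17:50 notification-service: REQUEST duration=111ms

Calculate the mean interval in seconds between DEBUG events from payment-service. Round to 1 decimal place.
101.9

To calculate average interval:

1. Find all DEBUG events for payment-service in order
2. Calculate time gaps between consecutive events
3. Compute mean of gaps: 815 / 8 = 101.9 seconds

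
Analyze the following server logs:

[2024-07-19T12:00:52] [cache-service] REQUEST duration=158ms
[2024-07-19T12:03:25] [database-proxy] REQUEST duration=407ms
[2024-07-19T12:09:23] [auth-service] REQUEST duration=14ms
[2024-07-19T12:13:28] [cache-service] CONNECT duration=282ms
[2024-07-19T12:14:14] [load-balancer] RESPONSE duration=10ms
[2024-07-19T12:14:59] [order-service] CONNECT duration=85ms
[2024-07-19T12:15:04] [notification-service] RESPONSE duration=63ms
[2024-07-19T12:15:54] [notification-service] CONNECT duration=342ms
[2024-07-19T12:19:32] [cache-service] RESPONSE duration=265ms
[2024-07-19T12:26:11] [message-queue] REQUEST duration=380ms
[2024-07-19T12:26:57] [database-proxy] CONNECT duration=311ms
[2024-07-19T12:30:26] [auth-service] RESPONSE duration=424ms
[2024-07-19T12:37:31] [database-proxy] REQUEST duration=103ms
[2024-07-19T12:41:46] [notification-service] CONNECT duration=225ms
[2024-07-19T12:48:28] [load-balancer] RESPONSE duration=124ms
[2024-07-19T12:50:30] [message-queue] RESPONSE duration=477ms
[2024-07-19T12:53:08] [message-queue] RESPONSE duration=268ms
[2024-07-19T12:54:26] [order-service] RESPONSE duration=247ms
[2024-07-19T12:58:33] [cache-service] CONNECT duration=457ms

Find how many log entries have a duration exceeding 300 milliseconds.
7

To count timeouts:

1. Threshold: 300ms
2. Extract duration from each log entry
3. Count entries where duration > 300
4. Timeout count: 7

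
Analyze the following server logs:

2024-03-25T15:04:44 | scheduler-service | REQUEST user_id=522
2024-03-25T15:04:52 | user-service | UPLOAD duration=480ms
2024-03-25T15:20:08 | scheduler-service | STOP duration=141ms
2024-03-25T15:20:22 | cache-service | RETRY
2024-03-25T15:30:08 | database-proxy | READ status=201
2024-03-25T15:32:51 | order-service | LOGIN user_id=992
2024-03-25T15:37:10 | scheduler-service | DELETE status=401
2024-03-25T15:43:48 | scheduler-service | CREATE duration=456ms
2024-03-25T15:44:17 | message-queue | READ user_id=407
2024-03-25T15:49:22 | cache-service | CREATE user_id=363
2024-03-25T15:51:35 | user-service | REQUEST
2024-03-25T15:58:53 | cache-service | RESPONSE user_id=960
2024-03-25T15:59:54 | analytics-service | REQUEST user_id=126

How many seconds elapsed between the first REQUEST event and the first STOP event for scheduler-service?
924

To find the time between events:

1. Locate the first REQUEST event for scheduler-service: 2024-03-25T15:04:44
2. Locate the first STOP event for scheduler-service: 2024-03-25T15:20:08
3. Calculate the difference: 2024-03-25T15:20:08 - 2024-03-25T15:04:44 = 924 seconds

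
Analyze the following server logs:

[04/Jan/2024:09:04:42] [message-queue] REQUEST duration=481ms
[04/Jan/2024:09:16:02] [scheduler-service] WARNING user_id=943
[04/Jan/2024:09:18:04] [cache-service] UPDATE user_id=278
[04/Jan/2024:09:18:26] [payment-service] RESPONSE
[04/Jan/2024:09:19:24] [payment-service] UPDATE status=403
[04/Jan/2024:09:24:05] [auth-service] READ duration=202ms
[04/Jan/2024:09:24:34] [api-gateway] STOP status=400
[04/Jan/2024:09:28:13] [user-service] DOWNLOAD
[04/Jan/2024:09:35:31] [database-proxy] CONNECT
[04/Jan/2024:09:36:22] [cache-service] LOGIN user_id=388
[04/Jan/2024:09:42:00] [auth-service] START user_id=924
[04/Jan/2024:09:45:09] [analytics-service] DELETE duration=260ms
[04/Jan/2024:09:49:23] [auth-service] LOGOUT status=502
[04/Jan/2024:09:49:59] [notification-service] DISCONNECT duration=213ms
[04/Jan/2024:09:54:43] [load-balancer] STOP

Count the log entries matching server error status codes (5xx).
1

To find matching entries:

1. Pattern to match: server error status codes (5xx)
2. Scan each log entry for the pattern
3. Count matches: 1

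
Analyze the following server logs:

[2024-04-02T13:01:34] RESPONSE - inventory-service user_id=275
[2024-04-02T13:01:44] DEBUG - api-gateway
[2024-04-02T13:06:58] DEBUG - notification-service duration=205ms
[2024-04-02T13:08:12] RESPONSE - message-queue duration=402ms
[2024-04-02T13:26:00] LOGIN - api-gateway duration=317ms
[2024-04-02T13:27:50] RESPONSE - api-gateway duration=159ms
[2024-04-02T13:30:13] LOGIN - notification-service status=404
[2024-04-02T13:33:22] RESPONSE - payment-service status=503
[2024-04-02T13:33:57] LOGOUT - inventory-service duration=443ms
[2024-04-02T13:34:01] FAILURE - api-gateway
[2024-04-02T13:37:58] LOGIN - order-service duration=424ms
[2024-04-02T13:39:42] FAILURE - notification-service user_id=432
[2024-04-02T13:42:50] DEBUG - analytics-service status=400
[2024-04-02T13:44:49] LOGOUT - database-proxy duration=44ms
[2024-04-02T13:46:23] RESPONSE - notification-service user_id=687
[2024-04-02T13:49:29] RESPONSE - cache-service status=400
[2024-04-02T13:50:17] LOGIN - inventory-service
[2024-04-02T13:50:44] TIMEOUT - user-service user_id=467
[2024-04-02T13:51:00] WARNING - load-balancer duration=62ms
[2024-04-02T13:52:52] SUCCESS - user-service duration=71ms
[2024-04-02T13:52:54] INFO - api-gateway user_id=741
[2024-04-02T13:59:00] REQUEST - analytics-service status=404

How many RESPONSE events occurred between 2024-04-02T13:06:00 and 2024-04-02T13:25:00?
1

To count events in the time window:

1. Window boundaries: 2024-04-02T13:06:00 to 2024-04-02T13:25:00
2. Filter for RESPONSE events within this window
3. Count matching events: 1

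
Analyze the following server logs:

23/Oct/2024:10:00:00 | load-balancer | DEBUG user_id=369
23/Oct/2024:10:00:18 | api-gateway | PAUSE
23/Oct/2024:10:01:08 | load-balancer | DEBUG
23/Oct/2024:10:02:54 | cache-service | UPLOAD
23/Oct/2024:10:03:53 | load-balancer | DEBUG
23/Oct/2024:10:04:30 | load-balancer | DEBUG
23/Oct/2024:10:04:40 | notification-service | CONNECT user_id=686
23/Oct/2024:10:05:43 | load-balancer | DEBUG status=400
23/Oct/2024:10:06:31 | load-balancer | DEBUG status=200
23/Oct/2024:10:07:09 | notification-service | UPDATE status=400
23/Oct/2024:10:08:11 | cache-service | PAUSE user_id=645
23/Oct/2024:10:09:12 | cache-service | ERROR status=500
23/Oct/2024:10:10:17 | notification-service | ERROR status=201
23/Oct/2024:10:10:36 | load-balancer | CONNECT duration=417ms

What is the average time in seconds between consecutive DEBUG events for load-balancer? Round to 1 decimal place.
78.2

To calculate average interval:

1. Find all DEBUG events for load-balancer in order
2. Calculate time gaps between consecutive events
3. Compute mean of gaps: 391 / 5 = 78.2 seconds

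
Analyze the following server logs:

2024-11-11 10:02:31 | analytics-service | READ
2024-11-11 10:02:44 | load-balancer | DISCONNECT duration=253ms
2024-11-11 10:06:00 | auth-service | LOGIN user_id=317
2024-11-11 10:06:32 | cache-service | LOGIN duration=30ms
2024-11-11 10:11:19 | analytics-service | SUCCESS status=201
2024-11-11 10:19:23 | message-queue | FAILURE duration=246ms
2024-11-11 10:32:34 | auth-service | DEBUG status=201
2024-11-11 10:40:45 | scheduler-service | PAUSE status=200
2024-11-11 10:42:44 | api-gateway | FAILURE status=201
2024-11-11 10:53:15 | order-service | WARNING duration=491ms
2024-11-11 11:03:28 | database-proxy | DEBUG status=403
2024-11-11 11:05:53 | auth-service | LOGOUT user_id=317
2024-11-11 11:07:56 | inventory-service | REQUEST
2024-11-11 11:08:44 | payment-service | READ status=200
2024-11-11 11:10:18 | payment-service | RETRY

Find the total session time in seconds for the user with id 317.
3593

To calculate session duration:

1. Find LOGIN event for user_id=317: 2024-11-11 10:06:00
2. Find LOGOUT event for user_id=317: 2024-11-11 11:05:53
3. Session duration: 2024-11-11 11:05:53 - 2024-11-11 10:06:00 = 3593 seconds (59 minutes)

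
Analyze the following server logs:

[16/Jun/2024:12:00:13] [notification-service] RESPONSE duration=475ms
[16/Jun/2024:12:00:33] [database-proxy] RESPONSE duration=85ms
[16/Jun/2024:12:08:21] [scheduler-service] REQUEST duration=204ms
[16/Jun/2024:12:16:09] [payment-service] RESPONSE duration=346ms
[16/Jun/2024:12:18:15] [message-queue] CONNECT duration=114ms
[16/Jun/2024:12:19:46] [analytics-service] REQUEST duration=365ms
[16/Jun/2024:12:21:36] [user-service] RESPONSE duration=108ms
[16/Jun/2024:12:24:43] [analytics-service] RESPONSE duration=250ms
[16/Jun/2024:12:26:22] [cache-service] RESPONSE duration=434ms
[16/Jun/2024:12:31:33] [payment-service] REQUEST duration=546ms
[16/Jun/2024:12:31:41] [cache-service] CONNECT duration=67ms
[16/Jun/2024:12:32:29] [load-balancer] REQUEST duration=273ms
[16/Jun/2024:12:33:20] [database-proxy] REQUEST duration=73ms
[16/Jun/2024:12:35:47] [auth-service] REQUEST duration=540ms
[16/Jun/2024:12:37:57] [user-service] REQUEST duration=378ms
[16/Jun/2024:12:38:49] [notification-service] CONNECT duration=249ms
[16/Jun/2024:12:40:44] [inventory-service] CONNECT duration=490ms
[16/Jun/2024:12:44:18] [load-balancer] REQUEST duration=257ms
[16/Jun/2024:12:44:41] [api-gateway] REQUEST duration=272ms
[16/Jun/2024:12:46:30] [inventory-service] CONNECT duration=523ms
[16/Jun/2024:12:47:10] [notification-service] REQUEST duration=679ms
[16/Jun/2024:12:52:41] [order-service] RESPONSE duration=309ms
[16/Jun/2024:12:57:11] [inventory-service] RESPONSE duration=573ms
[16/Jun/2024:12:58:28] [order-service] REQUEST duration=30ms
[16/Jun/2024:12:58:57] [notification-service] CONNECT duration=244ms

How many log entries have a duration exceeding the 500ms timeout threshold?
5

To count timeouts:

1. Threshold: 500ms
2. Extract duration from each log entry
3. Count entries where duration > 500
4. Timeout count: 5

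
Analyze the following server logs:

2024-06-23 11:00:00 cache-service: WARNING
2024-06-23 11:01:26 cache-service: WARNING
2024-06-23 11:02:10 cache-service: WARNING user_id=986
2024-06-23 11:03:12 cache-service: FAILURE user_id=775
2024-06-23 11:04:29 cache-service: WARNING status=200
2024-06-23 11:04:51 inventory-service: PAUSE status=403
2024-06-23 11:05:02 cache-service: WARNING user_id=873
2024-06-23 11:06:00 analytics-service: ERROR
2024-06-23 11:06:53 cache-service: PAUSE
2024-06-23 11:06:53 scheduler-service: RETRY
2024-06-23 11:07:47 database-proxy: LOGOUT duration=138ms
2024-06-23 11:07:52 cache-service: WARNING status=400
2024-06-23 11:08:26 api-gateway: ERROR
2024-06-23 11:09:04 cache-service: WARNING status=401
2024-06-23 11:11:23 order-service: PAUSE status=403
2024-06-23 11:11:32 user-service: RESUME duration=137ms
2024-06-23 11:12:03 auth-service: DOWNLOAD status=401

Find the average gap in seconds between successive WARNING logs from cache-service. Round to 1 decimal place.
90.7

To calculate average interval:

1. Find all WARNING events for cache-service in order
2. Calculate time gaps between consecutive events
3. Compute mean of gaps: 544 / 6 = 90.7 seconds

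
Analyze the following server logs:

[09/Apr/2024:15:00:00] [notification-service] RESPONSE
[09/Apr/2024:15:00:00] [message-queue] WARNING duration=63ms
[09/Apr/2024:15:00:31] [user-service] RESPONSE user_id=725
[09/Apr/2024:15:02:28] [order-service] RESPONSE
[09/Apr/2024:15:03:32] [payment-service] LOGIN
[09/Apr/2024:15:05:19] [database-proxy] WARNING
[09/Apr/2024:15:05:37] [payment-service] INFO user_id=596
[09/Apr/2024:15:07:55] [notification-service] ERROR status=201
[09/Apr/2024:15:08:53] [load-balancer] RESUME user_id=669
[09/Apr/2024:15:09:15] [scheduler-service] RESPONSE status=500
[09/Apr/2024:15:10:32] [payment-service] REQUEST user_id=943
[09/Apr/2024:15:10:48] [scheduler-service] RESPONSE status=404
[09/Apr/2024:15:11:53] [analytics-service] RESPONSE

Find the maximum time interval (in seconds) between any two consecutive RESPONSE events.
407

To find the longest gap:

1. Extract all RESPONSE events in chronological order
2. Calculate time differences between consecutive events
3. Find the maximum difference
4. Longest gap: 407 seconds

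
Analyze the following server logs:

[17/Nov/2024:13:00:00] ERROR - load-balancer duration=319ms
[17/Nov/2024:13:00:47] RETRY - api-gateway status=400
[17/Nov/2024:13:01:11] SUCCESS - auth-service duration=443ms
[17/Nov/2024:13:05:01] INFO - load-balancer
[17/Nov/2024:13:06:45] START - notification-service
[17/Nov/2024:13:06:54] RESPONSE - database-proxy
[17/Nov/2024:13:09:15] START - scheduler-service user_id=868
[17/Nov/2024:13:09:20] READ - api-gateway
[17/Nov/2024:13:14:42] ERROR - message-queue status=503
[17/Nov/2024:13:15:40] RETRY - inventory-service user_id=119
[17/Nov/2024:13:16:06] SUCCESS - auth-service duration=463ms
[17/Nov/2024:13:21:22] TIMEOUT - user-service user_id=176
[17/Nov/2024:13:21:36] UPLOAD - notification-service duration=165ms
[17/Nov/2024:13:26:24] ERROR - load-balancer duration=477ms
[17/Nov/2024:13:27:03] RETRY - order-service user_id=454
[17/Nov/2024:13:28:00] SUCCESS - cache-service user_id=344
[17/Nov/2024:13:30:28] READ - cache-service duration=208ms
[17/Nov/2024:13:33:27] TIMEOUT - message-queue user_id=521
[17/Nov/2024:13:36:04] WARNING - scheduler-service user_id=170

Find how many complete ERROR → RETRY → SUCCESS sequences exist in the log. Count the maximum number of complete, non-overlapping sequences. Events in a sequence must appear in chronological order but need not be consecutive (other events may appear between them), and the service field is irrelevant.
3

To count sequences:

1. Look for pattern: ERROR → RETRY → SUCCESS
2. Greedily scan the log in chronological order, matching each sequence element in turn (ignoring service)
3. Each time the full pattern completes, increment the count and restart matching from the next event
4. Complete non-overlapping sequences found: 3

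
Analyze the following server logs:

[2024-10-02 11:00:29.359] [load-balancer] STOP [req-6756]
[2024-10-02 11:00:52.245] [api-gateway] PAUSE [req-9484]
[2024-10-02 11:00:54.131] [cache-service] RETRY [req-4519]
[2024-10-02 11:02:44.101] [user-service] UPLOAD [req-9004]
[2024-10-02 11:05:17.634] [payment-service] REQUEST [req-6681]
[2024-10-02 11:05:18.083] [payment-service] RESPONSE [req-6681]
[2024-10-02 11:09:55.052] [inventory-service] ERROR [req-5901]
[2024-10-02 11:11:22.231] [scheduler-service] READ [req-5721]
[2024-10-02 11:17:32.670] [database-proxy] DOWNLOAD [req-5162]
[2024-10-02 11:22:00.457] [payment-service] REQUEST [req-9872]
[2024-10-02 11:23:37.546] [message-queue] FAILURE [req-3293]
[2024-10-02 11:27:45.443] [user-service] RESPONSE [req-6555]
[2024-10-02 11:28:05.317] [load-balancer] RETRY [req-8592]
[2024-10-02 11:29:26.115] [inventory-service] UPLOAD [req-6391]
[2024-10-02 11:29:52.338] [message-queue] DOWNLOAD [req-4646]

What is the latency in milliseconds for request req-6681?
449

To calculate latency:

1. Find REQUEST with id req-6681: 2024-10-02 11:05:17.634
2. Find RESPONSE with id req-6681: 2024-10-02 11:05:18.083
3. Latency: 2024-10-02 11:05:18.083 - 2024-10-02 11:05:17.634 = 449ms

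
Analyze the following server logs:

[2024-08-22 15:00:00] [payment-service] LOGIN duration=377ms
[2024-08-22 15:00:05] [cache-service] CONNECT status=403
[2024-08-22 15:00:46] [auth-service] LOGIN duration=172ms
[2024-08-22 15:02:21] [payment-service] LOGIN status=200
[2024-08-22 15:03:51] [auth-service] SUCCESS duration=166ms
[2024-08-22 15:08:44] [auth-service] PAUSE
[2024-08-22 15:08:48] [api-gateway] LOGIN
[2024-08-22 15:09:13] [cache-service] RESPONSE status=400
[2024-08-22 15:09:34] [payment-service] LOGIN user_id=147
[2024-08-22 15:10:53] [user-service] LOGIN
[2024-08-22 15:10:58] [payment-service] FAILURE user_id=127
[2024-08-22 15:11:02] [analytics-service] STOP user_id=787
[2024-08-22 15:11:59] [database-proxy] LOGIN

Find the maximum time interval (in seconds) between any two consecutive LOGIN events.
387

To find the longest gap:

1. Extract all LOGIN events in chronological order
2. Calculate time differences between consecutive events
3. Find the maximum difference
4. Longest gap: 387 seconds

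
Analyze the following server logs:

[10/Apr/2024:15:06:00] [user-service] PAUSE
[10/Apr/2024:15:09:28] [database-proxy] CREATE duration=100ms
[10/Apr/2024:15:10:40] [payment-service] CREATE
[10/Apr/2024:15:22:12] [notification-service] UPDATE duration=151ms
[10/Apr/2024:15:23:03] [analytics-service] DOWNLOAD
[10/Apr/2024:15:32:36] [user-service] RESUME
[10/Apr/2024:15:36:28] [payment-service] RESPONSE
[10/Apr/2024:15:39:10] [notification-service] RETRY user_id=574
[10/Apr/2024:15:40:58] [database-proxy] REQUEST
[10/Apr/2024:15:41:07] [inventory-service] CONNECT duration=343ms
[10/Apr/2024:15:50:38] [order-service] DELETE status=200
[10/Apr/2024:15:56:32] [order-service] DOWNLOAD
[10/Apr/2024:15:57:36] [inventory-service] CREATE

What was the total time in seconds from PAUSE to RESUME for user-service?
1596

To calculate state duration:

1. Find PAUSE event for user-service: 10/Apr/2024:15:06:00
2. Find RESUME event for user-service: 10/Apr/2024:15:32:36
3. Calculate duration: 10/Apr/2024:15:32:36 - 10/Apr/2024:15:06:00 = 1596 seconds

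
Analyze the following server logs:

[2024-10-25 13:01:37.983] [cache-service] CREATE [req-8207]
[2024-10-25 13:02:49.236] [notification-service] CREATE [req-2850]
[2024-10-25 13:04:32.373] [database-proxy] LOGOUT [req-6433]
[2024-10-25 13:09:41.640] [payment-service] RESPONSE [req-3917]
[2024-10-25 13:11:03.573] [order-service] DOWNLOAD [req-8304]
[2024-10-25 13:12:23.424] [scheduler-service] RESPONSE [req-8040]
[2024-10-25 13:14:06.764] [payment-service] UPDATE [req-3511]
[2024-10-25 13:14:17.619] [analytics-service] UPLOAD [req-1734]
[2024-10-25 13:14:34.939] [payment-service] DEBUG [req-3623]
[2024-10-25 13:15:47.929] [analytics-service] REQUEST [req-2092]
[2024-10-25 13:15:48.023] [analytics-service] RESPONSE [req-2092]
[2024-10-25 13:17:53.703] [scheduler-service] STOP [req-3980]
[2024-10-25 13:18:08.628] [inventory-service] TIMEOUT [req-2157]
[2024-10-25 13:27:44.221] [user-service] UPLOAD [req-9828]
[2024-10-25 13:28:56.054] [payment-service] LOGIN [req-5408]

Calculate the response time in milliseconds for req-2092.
94

To calculate latency:

1. Find REQUEST with id req-2092: 2024-10-25 13:15:47.929
2. Find RESPONSE with id req-2092: 2024-10-25 13:15:48.023
3. Latency: 2024-10-25 13:15:48.023 - 2024-10-25 13:15:47.929 = 94ms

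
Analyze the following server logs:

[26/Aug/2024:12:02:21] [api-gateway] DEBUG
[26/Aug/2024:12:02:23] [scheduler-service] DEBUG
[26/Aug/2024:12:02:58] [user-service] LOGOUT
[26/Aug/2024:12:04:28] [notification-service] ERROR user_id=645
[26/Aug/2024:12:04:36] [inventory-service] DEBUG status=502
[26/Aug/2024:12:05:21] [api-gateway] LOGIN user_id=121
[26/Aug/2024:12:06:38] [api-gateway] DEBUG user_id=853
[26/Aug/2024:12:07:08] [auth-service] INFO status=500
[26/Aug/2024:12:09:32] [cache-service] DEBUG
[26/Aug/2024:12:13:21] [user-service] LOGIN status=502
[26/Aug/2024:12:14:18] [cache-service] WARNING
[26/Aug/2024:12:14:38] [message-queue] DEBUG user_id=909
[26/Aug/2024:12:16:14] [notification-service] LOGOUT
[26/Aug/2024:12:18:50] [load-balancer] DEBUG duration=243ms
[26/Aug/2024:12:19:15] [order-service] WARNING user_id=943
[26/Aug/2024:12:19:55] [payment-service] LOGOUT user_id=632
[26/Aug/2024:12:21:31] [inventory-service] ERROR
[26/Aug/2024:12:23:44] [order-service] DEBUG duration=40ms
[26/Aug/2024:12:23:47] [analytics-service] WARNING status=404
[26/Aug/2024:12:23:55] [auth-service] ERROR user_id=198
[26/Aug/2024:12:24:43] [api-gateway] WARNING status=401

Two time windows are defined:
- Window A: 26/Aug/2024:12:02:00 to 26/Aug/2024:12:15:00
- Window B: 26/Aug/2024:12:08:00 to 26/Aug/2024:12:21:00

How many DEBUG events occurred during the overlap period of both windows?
2

To find overlap events:

1. Window A: 26/Aug/2024:12:02:00 to 26/Aug/2024:12:15:00
2. Window B: 26/Aug/2024:12:08:00 to 26/Aug/2024:12:21:00
3. Overlap period: 26/Aug/2024:12:08:00 to 26/Aug/2024:12:15:00
4. Count DEBUG events in overlap: 2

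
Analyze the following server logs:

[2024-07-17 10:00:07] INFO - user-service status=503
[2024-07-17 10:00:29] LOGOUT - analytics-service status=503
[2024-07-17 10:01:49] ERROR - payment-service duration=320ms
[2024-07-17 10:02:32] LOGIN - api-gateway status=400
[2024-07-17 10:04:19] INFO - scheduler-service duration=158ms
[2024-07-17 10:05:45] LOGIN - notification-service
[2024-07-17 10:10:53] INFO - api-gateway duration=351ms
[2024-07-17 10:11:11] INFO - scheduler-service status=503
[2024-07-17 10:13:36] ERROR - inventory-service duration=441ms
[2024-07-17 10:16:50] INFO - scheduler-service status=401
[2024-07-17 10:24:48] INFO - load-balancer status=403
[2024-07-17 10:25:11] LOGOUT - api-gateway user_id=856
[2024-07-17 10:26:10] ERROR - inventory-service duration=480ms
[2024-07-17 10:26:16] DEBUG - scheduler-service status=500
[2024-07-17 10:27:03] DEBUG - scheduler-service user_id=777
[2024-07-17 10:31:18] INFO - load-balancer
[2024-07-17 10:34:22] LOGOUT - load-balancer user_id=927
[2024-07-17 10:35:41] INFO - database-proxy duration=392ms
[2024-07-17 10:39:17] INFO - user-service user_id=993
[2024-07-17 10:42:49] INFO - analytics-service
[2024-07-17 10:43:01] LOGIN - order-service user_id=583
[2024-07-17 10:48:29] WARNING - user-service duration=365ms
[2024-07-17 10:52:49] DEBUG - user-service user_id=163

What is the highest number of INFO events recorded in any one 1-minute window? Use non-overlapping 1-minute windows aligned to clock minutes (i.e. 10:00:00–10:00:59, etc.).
1

To find the burst window:

1. Divide the log period into non-overlapping 1-minute windows starting at 10:00
2. Count INFO events in each window
3. Find the window with maximum count
4. Maximum events in a window: 1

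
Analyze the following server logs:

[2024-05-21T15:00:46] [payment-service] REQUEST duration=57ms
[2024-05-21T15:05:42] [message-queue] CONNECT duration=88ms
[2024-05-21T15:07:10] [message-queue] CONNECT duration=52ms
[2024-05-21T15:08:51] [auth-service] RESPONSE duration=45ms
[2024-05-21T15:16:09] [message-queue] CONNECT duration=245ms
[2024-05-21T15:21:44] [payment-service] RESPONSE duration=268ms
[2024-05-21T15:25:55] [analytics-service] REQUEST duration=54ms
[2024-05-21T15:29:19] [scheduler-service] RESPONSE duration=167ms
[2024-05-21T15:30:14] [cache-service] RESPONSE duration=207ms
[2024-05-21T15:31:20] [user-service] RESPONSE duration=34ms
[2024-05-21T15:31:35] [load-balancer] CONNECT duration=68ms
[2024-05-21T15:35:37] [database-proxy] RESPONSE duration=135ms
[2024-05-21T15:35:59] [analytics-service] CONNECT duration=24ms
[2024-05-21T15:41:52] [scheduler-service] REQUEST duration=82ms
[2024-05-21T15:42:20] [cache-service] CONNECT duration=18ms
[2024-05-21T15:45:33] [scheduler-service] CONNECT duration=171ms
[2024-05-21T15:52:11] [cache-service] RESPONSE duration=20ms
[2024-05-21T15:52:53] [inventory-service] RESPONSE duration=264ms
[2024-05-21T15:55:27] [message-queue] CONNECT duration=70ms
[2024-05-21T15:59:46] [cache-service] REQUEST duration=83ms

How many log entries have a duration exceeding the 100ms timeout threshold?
7

To count timeouts:

1. Threshold: 100ms
2. Extract duration from each log entry
3. Count entries where duration > 100
4. Timeout count: 7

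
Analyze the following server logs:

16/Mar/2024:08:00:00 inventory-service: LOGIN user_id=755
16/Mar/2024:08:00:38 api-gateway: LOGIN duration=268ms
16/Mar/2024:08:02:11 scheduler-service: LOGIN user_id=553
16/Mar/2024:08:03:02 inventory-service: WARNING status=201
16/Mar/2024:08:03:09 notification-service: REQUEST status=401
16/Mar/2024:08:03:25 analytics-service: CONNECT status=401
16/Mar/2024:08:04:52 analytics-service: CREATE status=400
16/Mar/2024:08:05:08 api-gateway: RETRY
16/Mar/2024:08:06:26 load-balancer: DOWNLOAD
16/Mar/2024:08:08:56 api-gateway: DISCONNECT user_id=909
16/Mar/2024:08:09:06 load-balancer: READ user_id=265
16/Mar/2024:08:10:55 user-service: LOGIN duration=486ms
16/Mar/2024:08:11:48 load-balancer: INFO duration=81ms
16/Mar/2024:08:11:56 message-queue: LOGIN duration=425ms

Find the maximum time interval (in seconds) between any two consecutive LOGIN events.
524

To find the longest gap:

1. Extract all LOGIN events in chronological order
2. Calculate time differences between consecutive events
3. Find the maximum difference
4. Longest gap: 524 seconds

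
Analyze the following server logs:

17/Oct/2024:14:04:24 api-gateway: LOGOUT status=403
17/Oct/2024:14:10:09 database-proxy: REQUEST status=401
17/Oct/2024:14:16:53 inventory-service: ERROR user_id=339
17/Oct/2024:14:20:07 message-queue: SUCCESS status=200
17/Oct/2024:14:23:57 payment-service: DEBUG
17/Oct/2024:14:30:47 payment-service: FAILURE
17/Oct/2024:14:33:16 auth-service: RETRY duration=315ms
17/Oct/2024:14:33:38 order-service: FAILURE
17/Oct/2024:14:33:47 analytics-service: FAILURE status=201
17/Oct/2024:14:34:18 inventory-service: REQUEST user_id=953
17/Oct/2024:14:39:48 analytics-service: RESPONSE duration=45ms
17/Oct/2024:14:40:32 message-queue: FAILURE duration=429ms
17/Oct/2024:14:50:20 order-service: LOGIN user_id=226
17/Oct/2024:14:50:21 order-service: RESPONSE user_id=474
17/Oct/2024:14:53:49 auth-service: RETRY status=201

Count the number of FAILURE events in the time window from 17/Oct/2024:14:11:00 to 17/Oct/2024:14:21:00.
0

To count events in the time window:

1. Window boundaries: 17/Oct/2024:14:11:00 to 17/Oct/2024:14:21:00
2. Filter for FAILURE events within this window
3. Count matching events: 0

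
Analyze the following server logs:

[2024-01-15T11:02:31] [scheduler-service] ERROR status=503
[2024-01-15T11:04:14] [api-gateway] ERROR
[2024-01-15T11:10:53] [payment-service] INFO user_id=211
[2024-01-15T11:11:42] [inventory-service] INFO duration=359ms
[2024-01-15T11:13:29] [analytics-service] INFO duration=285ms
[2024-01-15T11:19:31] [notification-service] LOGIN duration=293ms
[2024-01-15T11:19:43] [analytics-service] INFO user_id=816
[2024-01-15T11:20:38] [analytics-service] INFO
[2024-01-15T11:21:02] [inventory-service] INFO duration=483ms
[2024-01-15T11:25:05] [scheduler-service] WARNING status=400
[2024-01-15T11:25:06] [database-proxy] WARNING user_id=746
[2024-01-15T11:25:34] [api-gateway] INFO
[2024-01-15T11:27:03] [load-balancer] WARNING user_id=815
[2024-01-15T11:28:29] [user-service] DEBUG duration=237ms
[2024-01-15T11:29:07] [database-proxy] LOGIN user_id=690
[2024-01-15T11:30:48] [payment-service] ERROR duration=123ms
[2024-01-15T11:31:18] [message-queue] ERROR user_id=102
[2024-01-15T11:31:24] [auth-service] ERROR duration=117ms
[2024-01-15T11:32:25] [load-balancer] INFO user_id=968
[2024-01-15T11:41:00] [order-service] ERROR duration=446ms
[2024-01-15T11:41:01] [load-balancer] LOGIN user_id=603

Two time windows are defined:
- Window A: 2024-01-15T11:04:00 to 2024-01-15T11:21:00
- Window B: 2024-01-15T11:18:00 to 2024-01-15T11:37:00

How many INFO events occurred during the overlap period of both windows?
2

To find overlap events:

1. Window A: 2024-01-15T11:04:00 to 2024-01-15T11:21:00
2. Window B: 2024-01-15T11:18:00 to 2024-01-15T11:37:00
3. Overlap period: 2024-01-15T11:18:00 to 2024-01-15T11:21:00
4. Count INFO events in overlap: 2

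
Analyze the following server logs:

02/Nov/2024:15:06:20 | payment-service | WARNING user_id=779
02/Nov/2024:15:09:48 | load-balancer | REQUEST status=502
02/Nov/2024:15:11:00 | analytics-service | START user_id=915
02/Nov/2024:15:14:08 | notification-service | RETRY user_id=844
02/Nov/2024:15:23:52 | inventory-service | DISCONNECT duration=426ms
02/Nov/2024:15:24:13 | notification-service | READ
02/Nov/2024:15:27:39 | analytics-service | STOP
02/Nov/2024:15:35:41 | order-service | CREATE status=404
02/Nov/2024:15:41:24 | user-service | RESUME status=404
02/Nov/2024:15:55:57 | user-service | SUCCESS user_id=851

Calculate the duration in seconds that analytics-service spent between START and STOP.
999

To calculate state duration:

1. Find START event for analytics-service: 02/Nov/2024:15:11:00
2. Find STOP event for analytics-service: 02/Nov/2024:15:27:39
3. Calculate duration: 02/Nov/2024:15:27:39 - 02/Nov/2024:15:11:00 = 999 seconds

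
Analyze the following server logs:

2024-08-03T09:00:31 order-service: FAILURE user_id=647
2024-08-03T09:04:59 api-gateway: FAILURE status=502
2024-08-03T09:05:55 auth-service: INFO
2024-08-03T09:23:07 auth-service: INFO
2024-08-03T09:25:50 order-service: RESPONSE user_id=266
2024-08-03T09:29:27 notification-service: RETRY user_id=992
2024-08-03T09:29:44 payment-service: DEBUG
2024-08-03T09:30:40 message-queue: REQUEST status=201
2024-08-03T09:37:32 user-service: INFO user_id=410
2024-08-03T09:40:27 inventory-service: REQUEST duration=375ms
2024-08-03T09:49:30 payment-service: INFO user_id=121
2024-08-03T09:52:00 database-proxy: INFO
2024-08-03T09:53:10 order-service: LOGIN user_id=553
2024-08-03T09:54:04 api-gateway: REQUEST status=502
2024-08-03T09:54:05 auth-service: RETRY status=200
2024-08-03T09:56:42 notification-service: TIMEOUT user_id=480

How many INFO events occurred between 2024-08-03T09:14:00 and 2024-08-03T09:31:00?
1

To count events in the time window:

1. Window boundaries: 2024-08-03T09:14:00 to 2024-08-03T09:31:00
2. Filter for INFO events within this window
3. Count matching events: 1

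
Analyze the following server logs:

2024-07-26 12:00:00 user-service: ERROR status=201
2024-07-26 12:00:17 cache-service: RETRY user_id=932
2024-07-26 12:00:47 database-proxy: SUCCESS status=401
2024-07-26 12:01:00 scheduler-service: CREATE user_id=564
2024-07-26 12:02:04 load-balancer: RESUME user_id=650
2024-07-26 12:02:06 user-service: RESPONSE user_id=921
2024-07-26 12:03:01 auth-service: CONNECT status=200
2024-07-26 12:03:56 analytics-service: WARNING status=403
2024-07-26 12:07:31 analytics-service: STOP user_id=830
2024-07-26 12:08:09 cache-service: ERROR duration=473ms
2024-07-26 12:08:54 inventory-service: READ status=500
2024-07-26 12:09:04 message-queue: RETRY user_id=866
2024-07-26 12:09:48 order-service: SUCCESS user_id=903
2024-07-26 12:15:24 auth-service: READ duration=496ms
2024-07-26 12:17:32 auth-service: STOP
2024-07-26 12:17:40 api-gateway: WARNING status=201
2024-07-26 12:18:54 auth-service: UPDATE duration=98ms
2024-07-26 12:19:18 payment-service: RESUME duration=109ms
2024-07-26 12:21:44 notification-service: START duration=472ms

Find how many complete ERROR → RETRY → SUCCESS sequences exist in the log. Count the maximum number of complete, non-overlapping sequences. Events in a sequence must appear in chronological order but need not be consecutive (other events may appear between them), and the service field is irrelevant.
2

To count sequences:

1. Look for pattern: ERROR → RETRY → SUCCESS
2. Greedily scan the log in chronological order, matching each sequence element in turn (ignoring service)
3. Each time the full pattern completes, increment the count and restart matching from the next event
4. Complete non-overlapping sequences found: 2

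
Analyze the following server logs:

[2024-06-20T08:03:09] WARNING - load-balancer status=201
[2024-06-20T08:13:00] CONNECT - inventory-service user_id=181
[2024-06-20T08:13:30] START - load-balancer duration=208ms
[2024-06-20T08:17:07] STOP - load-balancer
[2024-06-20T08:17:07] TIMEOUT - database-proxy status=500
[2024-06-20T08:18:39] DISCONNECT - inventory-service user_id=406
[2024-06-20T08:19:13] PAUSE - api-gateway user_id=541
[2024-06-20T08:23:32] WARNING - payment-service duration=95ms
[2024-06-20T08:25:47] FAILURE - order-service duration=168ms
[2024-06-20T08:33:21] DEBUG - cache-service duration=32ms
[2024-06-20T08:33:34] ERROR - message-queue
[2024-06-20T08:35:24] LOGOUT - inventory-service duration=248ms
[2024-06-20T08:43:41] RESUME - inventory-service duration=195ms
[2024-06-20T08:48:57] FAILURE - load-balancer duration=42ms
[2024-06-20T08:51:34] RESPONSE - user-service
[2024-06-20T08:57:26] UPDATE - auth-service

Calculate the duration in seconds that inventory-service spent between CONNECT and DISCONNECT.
339

To calculate state duration:

1. Find CONNECT event for inventory-service: 2024-06-20T08:13:00
2. Find DISCONNECT event for inventory-service: 2024-06-20T08:18:39
3. Calculate duration: 2024-06-20T08:18:39 - 2024-06-20T08:13:00 = 339 seconds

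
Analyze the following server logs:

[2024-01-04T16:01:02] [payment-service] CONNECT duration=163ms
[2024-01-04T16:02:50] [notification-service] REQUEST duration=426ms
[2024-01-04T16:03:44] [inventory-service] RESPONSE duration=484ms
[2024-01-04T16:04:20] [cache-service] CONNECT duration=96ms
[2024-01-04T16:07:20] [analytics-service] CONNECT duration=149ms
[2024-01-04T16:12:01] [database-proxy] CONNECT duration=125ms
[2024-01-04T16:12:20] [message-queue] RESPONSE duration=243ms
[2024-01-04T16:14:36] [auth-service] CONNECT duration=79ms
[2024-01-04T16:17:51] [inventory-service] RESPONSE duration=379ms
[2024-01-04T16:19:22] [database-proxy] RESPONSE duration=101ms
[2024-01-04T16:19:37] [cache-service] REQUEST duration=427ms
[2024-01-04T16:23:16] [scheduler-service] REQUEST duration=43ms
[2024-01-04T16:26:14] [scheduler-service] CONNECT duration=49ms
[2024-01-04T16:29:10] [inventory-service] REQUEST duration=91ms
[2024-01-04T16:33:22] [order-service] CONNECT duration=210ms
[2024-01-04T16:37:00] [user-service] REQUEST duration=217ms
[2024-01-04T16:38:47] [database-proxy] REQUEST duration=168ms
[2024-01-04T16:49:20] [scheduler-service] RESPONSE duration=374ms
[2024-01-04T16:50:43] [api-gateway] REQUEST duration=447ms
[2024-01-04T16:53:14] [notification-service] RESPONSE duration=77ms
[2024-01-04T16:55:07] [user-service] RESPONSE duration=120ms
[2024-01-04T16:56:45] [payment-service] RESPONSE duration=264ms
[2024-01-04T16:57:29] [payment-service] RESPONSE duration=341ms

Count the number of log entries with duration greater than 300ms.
7

To count timeouts:

1. Threshold: 300ms
2. Extract duration from each log entry
3. Count entries where duration > 300
4. Timeout count: 7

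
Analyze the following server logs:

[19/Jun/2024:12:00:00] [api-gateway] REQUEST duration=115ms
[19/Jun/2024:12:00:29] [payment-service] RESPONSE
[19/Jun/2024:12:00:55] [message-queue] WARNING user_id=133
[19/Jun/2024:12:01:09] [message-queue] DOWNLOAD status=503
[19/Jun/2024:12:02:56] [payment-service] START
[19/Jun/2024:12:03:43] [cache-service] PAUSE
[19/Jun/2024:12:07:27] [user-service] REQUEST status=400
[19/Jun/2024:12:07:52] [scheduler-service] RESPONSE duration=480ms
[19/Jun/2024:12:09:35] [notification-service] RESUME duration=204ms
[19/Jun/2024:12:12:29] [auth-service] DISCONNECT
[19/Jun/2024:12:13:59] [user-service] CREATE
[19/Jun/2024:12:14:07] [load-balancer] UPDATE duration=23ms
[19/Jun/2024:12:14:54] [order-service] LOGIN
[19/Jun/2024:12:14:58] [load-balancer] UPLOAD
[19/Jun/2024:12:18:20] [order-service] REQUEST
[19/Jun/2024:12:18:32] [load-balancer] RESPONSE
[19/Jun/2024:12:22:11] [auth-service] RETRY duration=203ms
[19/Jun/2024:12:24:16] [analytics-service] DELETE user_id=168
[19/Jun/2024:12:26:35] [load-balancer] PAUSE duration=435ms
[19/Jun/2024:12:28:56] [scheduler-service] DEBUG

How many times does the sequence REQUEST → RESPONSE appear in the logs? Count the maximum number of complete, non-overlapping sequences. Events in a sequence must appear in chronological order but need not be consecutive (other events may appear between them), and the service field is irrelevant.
3

To count sequences:

1. Look for pattern: REQUEST → RESPONSE
2. Greedily scan the log in chronological order, matching each sequence element in turn (ignoring service)
3. Each time the full pattern completes, increment the count and restart matching from the next event
4. Complete non-overlapping sequences found: 3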